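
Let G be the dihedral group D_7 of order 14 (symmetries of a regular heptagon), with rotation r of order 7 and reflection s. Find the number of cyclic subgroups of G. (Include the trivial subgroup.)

Group the elements of G by the cyclic subgroup they generate; each cyclic subgroup of order d accounts for φ(d) elements.
Cyclic subgroups by order — order 1: 1; order 2: 7; order 7: 1.
Total: 9.

9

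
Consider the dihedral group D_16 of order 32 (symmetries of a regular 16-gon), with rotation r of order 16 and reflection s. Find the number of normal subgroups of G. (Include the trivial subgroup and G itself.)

G has 36 subgroups. Checking conjugation-invariance by order — order 1: 1/1 normal; order 2: 1/17 normal; order 4: 1/9 normal; order 8: 1/5 normal; order 16: 3/3 normal; order 32: 1/1 normal.
Total normal subgroups: 8.

8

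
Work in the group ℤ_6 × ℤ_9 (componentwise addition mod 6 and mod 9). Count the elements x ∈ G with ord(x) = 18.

An element (a,b) has order lcm(ord(a), ord(b)); count pairs with lcm equal to 18.
Enumerating gives 18 such elements.

18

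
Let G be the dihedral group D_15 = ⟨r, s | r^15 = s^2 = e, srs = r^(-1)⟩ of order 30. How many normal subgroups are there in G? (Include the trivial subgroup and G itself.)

5

G has 28 subgroups. Checking conjugation-invariance by order — order 1: 1/1 normal; order 2: 0/15 normal; order 3: 1/1 normal; order 5: 1/1 normal; order 6: 0/5 normal; order 10: 0/3 normal; order 15: 1/1 normal; order 30: 1/1 normal.
Total normal subgroups: 5.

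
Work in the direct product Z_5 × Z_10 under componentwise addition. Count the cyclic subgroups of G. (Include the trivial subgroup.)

14

A cyclic subgroup of order d is generated by each of its φ(d) elements of order d, so the cyclic subgroups of order d number (#elements of order d)/φ(d).
Cyclic subgroups by order — order 1: 1; order 2: 1; order 5: 6; order 10: 6.
Total: 14.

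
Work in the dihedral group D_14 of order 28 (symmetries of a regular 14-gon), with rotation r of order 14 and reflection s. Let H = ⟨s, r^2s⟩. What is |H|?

14

|⟨s⟩| = 2 and |⟨r^2s⟩| = 2, so |H| is a multiple of lcm(2, 2) = 2 and divides |G| = 28.
Closing under the operation: H = {e, r^2, r^4, r^6, r^8, r^10, r^12, s, r^2s, r^4s, r^6s, r^8s, r^10s, r^12s}, so |H| = 14.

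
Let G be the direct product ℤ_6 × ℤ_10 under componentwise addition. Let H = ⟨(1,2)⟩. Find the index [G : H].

|⟨(1,2)⟩| = 30 and |G| = 60.
By Lagrange, [G : H] = |G|/|H| = 60/30 = 2.

2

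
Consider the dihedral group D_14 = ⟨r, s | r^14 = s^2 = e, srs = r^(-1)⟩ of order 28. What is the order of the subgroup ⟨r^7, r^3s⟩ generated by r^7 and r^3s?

4

|⟨r^7⟩| = 2 and |⟨r^3s⟩| = 2, so |H| is a multiple of lcm(2, 2) = 2 and divides |G| = 28.
Closing under the operation: H = {e, r^7, r^3s, r^10s}, so |H| = 4.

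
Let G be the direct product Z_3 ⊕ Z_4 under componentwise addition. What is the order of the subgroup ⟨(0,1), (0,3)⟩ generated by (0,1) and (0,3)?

|⟨(0,1)⟩| = 4 and |⟨(0,3)⟩| = 4, so |H| is a multiple of lcm(4, 4) = 4 and divides |G| = 12.
Closing under the operation: H = {(0,0), (0,1), (0,2), (0,3)}, so |H| = 4.

4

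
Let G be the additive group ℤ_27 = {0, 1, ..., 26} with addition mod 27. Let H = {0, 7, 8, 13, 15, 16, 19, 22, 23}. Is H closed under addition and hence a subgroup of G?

7 ∈ H but its inverse 20 ∉ H, so H is not a subgroup.

No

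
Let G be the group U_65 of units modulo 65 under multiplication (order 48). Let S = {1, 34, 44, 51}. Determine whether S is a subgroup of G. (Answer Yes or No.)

Yes

|S| = 4 divides |G| = 48, consistent with Lagrange.
S contains the identity, every element's inverse is in S, and S is closed under ·: it is a subgroup.
In fact S = ⟨34⟩.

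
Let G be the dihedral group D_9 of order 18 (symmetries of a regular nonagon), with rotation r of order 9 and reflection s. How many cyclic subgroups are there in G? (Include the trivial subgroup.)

Each element a generates a cyclic subgroup ⟨a⟩; distinct elements may generate the same one (a cyclic group of order d has φ(d) generators).
Cyclic subgroups by order — order 1: 1; order 2: 9; order 3: 1; order 9: 1.
Total: 12.

12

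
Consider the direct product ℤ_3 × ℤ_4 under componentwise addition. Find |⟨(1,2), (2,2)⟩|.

6

|⟨(1,2)⟩| = 6 and |⟨(2,2)⟩| = 6, so |H| is a multiple of lcm(6, 6) = 6 and divides |G| = 12.
Closing under the operation: H = {(0,0), (0,2), (1,0), (1,2), (2,0), (2,2)}, so |H| = 6.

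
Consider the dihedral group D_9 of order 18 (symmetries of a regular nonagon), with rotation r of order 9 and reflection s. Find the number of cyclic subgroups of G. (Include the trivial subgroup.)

12

Group the elements of G by the cyclic subgroup they generate; each cyclic subgroup of order d accounts for φ(d) elements.
Cyclic subgroups by order — order 1: 1; order 2: 9; order 3: 1; order 9: 1.
Total: 12.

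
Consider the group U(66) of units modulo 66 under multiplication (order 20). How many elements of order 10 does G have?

12

Enumerating element orders in G gives 12 elements of order 10.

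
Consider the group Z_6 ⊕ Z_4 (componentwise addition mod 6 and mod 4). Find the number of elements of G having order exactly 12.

8

An element (a,b) has order lcm(ord(a), ord(b)); count pairs with lcm equal to 12.
Enumerating gives 8 such elements.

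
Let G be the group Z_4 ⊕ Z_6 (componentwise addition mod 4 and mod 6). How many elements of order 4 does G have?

4

An element (a,b) has order lcm(ord(a), ord(b)); count pairs with lcm equal to 4.
Enumerating gives 4 such elements.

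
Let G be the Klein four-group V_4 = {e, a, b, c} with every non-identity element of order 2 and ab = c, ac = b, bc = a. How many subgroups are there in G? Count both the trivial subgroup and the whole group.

|G| = 4, so by Lagrange every subgroup order divides 4. Divisors: 1, 2, 4.
Subgroups by order — order 1: 1; order 2: 3; order 4: 1.
Total: 1 + 3 + 1 = 5.

5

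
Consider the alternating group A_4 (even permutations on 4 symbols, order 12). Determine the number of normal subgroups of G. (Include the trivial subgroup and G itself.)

3

G has 10 subgroups. Checking conjugation-invariance by order — order 1: 1/1 normal; order 2: 0/3 normal; order 3: 0/4 normal; order 4: 1/1 normal; order 12: 1/1 normal.
Total normal subgroups: 3.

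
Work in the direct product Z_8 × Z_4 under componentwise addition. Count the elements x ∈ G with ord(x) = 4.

An element (a,b) has order lcm(ord(a), ord(b)); count pairs with lcm equal to 4.
Enumerating gives 12 such elements.

12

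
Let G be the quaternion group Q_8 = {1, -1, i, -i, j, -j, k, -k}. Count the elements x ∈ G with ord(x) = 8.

0

No element of G has order 8 (even though 8 | 8).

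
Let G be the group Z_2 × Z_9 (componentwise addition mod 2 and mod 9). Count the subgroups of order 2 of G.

1

|G| = 18 and 2 | 18, so subgroups of order 2 are possible by Lagrange.
The subgroups of order 2 are: {(0,0), (1,0)}.
So G has 1 subgroup of order 2.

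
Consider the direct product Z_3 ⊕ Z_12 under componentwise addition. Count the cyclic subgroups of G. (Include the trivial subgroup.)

15

Each element a generates a cyclic subgroup ⟨a⟩; distinct elements may generate the same one (a cyclic group of order d has φ(d) generators).
Cyclic subgroups by order — order 1: 1; order 2: 1; order 3: 4; order 4: 1; order 6: 4; order 12: 4.
Total: 15.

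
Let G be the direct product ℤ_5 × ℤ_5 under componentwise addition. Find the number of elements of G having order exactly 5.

An element (a,b) has order lcm(ord(a), ord(b)); count pairs with lcm equal to 5.
Enumerating gives 24 such elements.

24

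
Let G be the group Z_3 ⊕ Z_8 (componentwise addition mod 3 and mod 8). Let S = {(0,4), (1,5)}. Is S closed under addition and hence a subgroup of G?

No

The identity (0,0) ∉ S, so S is not a subgroup.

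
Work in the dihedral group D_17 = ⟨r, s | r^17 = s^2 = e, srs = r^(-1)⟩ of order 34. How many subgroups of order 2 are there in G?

17

|G| = 34 and 2 | 34, so subgroups of order 2 are possible by Lagrange.
The subgroups of order 2 are: {e, r^10s}; {e, r^11s}; {e, r^12s}; {e, r^13s}; … (17 in all).
So G has 17 subgroups of order 2.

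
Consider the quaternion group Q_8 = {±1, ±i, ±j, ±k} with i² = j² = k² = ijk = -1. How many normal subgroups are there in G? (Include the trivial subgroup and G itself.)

6

G has 6 subgroups. Checking conjugation-invariance by order — order 1: 1/1 normal; order 2: 1/1 normal; order 4: 3/3 normal; order 8: 1/1 normal.
Total normal subgroups: 6.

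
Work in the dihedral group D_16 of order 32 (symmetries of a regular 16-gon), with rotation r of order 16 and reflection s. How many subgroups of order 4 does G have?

|G| = 32 and 4 | 32, so subgroups of order 4 are possible by Lagrange.
The subgroups of order 4 are: {e, r^8, r^2s, r^10s}; {e, r^8, r^3s, r^11s}; {e, r^4, r^8, r^12}; {e, r^8, r^4s, r^12s}; … (9 in all).
So G has 9 subgroups of order 4.

9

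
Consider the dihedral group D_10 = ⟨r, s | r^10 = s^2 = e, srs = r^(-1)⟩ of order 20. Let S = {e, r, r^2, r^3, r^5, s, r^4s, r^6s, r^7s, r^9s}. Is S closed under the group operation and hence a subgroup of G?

r^2 ∈ S but its inverse r^8 ∉ S, so S is not a subgroup.

No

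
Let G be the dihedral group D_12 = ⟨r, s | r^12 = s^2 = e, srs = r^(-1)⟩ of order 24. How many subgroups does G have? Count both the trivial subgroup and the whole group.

|G| = 24, so by Lagrange every subgroup order divides 24. Divisors: 1, 2, 3, 4, 6, 8, 12, 24.
Subgroups by order — order 1: 1; order 2: 13; order 3: 1; order 4: 7; order 6: 5; order 8: 3; order 12: 3; order 24: 1.
Total: 1 + 13 + 1 + 7 + 5 + 3 + 3 + 1 = 34.

34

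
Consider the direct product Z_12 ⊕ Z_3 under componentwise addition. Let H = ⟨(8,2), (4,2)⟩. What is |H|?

|⟨(8,2)⟩| = 3 and |⟨(4,2)⟩| = 3, so |H| is a multiple of lcm(3, 3) = 3 and divides |G| = 36.
Closing under the operation: H = {(0,0), (0,1), (0,2), (4,0), (4,1), (4,2), (8,0), (8,1), (8,2)}, so |H| = 9.

9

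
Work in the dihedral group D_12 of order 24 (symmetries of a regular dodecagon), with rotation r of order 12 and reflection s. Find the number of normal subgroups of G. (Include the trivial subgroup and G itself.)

G has 34 subgroups. Checking conjugation-invariance by order — order 1: 1/1 normal; order 2: 1/13 normal; order 3: 1/1 normal; order 4: 1/7 normal; order 6: 1/5 normal; order 8: 0/3 normal; order 12: 3/3 normal; order 24: 1/1 normal.
Total normal subgroups: 9.

9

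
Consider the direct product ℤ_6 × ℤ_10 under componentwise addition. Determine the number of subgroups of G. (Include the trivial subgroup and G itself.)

20

|G| = 60, so by Lagrange every subgroup order divides 60. Divisors: 1, 2, 3, 4, 5, 6, 10, 12, 15, 20, 30, 60.
Subgroups by order — order 1: 1; order 2: 3; order 3: 1; order 4: 1; order 5: 1; order 6: 3; order 10: 3; order 12: 1; order 15: 1; order 20: 1; order 30: 3; order 60: 1.
Total: 1 + 3 + 1 + 1 + 1 + 3 + 3 + 1 + 1 + 1 + 3 + 1 = 20.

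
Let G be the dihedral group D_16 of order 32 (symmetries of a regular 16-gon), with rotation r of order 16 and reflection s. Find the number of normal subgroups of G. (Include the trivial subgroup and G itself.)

8

G has 36 subgroups. Checking conjugation-invariance by order — order 1: 1/1 normal; order 2: 1/17 normal; order 4: 1/9 normal; order 8: 1/5 normal; order 16: 3/3 normal; order 32: 1/1 normal.
Total normal subgroups: 8.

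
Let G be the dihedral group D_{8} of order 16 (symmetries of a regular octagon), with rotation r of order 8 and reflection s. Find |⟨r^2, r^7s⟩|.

8

|⟨r^2⟩| = 4 and |⟨r^7s⟩| = 2, so |H| is a multiple of lcm(4, 2) = 4 and divides |G| = 16.
Closing under the operation: H = {e, r^2, r^4, r^6, rs, r^3s, r^5s, r^7s}, so |H| = 8.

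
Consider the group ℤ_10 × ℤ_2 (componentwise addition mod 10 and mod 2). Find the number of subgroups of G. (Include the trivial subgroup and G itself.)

|G| = 20, so by Lagrange every subgroup order divides 20. Divisors: 1, 2, 4, 5, 10, 20.
Subgroups by order — order 1: 1; order 2: 3; order 4: 1; order 5: 1; order 10: 3; order 20: 1.
Total: 1 + 3 + 1 + 1 + 3 + 1 = 10.

10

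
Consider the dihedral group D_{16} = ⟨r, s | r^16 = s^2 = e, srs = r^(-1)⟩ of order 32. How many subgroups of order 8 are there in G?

|G| = 32 and 8 | 32, so subgroups of order 8 are possible by Lagrange.
The subgroups of order 8 are: {e, r^2, r^4, r^6, r^8, r^10, r^12, r^14}; {e, r^4, r^8, r^12, r^2s, r^6s, r^10s, r^14s}; {e, r^4, r^8, r^12, r^3s, r^7s, r^11s, r^15s}; {e, r^4, r^8, r^12, s, r^4s, r^8s, r^12s}; … (5 in all).
So G has 5 subgroups of order 8.

5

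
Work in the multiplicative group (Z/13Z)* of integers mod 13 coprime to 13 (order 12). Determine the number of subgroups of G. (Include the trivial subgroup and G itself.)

6

|G| = 12, so by Lagrange every subgroup order divides 12. Divisors: 1, 2, 3, 4, 6, 12.
Subgroups by order — order 1: 1; order 2: 1; order 3: 1; order 4: 1; order 6: 1; order 12: 1.
Total: 1 + 1 + 1 + 1 + 1 + 1 = 6.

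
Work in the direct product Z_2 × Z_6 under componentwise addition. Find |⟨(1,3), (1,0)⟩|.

|⟨(1,3)⟩| = 2 and |⟨(1,0)⟩| = 2, so |H| is a multiple of lcm(2, 2) = 2 and divides |G| = 12.
Closing under the operation: H = {(0,0), (0,3), (1,0), (1,3)}, so |H| = 4.

4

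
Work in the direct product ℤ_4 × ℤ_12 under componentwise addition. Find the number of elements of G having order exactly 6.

6

An element (a,b) has order lcm(ord(a), ord(b)); count pairs with lcm equal to 6.
Enumerating gives 6 such elements.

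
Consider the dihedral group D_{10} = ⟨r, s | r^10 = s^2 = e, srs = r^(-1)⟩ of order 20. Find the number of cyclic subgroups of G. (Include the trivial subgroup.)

14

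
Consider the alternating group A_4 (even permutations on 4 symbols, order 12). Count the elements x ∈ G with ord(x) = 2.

The elements of order 2 are: (1 2)(3 4), (1 3)(2 4), (1 4)(2 3).
That's 3.

3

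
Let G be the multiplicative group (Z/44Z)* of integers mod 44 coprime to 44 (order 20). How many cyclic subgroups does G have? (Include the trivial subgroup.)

A cyclic subgroup of order d is generated by each of its φ(d) elements of order d, so the cyclic subgroups of order d number (#elements of order d)/φ(d).
Cyclic subgroups by order — order 1: 1; order 2: 3; order 5: 1; order 10: 3.
Total: 8.

8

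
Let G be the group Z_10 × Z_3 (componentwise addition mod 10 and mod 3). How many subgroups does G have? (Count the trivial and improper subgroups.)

|G| = 30, so by Lagrange every subgroup order divides 30. Divisors: 1, 2, 3, 5, 6, 10, 15, 30.
Subgroups by order — order 1: 1; order 2: 1; order 3: 1; order 5: 1; order 6: 1; order 10: 1; order 15: 1; order 30: 1.
Total: 1 + 1 + 1 + 1 + 1 + 1 + 1 + 1 = 8.

8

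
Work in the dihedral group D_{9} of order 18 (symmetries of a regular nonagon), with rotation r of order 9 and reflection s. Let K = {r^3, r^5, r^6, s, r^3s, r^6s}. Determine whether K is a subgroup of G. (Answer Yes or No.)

No

The identity e ∉ K, so K is not a subgroup.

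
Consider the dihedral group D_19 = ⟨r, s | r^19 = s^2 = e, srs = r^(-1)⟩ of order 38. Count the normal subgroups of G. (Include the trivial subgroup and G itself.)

G has 22 subgroups. Checking conjugation-invariance by order — order 1: 1/1 normal; order 2: 0/19 normal; order 19: 1/1 normal; order 38: 1/1 normal.
Total normal subgroups: 3.

3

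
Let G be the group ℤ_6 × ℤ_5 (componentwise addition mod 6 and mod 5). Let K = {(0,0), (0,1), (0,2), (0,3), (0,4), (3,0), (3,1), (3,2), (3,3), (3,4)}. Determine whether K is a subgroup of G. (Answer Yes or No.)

|K| = 10 divides |G| = 30, consistent with Lagrange.
K contains the identity, every element's inverse is in K, and K is closed under +: it is a subgroup.
In fact K = ⟨(3,4)⟩.

Yes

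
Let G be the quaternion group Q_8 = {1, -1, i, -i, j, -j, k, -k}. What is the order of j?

4

Computing powers of j: the smallest k with (j)^k = e is k = 4.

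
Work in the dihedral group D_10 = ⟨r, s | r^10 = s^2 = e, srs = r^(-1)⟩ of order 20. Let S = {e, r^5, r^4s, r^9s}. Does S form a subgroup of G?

Yes

|S| = 4 divides |G| = 20, consistent with Lagrange.
S contains the identity, every element's inverse is in S, and S is closed under ·: it is a subgroup.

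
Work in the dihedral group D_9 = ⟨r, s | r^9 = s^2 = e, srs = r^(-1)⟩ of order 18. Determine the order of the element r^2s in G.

2

Computing powers of r^2s: the smallest k with (r^2s)^k = e is k = 2.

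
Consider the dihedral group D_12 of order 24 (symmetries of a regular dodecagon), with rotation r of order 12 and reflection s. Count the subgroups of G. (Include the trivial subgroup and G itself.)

34

|G| = 24, so by Lagrange every subgroup order divides 24. Divisors: 1, 2, 3, 4, 6, 8, 12, 24.
Subgroups by order — order 1: 1; order 2: 13; order 3: 1; order 4: 7; order 6: 5; order 8: 3; order 12: 3; order 24: 1.
Total: 1 + 13 + 1 + 7 + 5 + 3 + 3 + 1 = 34.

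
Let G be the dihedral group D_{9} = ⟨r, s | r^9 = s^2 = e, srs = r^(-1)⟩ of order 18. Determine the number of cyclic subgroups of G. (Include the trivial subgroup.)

Each element a generates a cyclic subgroup ⟨a⟩; distinct elements may generate the same one (a cyclic group of order d has φ(d) generators).
Cyclic subgroups by order — order 1: 1; order 2: 9; order 3: 1; order 9: 1.
Total: 12.

12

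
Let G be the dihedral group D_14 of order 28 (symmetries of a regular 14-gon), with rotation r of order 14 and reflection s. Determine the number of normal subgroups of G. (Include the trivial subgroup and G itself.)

7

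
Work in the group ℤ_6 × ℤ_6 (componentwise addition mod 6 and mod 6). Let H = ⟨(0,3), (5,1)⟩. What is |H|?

12

|⟨(0,3)⟩| = 2 and |⟨(5,1)⟩| = 6, so |H| is a multiple of lcm(2, 6) = 6 and divides |G| = 36.
Closing under the operation: H = {(0,0), (0,3), (1,2), (1,5), (2,1), (2,4), (3,0), (3,3), (4,2), (4,5), (5,1), (5,4)}, so |H| = 12.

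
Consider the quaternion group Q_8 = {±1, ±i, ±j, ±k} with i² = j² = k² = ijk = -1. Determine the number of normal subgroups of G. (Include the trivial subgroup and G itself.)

6

G has 6 subgroups. Checking conjugation-invariance by order — order 1: 1/1 normal; order 2: 1/1 normal; order 4: 3/3 normal; order 8: 1/1 normal.
Total normal subgroups: 6.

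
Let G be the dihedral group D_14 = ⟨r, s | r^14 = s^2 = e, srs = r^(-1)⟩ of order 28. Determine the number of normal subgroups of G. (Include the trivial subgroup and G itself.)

7

G has 28 subgroups. Checking conjugation-invariance by order — order 1: 1/1 normal; order 2: 1/15 normal; order 4: 0/7 normal; order 7: 1/1 normal; order 14: 3/3 normal; order 28: 1/1 normal.
Total normal subgroups: 7.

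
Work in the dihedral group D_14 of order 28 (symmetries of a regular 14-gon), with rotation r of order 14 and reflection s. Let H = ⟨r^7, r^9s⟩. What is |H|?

4

|⟨r^7⟩| = 2 and |⟨r^9s⟩| = 2, so |H| is a multiple of lcm(2, 2) = 2 and divides |G| = 28.
Closing under the operation: H = {e, r^7, r^2s, r^9s}, so |H| = 4.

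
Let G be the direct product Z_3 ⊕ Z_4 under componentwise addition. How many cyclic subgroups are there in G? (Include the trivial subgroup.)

Each element a generates a cyclic subgroup ⟨a⟩; distinct elements may generate the same one (a cyclic group of order d has φ(d) generators).
Cyclic subgroups by order — order 1: 1; order 2: 1; order 3: 1; order 4: 1; order 6: 1; order 12: 1.
Total: 6.

6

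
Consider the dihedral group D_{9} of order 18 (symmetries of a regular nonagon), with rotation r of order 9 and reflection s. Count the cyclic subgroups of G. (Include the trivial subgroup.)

A cyclic subgroup of order d is generated by each of its φ(d) elements of order d, so the cyclic subgroups of order d number (#elements of order d)/φ(d).
Cyclic subgroups by order — order 1: 1; order 2: 9; order 3: 1; order 9: 1.
Total: 12.

12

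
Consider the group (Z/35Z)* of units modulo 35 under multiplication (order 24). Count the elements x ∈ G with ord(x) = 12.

8

The elements of order 12 are: 2, 3, 12, 17, 18, 23, 32, 33.
That's 8.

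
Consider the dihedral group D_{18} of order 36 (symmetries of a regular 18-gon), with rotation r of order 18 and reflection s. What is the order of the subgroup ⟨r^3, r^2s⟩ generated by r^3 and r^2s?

12

|⟨r^3⟩| = 6 and |⟨r^2s⟩| = 2, so |H| is a multiple of lcm(6, 2) = 6 and divides |G| = 36.
Closing under the operation: H = {e, r^3, r^6, r^9, r^12, r^15, r^2s, r^5s, r^8s, r^11s, r^14s, r^17s}, so |H| = 12.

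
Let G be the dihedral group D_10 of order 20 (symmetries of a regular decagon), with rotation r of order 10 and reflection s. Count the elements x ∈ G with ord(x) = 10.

The elements of order 10 are: r, r^3, r^7, r^9.
That's 4.

4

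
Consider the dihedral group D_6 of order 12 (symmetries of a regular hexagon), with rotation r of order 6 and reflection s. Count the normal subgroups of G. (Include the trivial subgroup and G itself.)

G has 16 subgroups. Checking conjugation-invariance by order — order 1: 1/1 normal; order 2: 1/7 normal; order 3: 1/1 normal; order 4: 0/3 normal; order 6: 3/3 normal; order 12: 1/1 normal.
Total normal subgroups: 7.

7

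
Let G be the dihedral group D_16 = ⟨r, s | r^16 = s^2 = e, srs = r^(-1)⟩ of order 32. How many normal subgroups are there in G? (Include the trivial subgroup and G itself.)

G has 36 subgroups. Checking conjugation-invariance by order — order 1: 1/1 normal; order 2: 1/17 normal; order 4: 1/9 normal; order 8: 1/5 normal; order 16: 3/3 normal; order 32: 1/1 normal.
Total normal subgroups: 8.

8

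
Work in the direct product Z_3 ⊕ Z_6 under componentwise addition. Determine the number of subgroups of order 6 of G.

4

|G| = 18 and 6 | 18, so subgroups of order 6 are possible by Lagrange.
The subgroups of order 6 are: {(0,0), (0,1), (0,2), (0,3), (0,4), (0,5)}; {(0,0), (0,3), (1,0), (1,3), (2,0), (2,3)}; {(0,0), (0,3), (1,1), (1,4), (2,2), (2,5)}; {(0,0), (0,3), (1,2), (1,5), (2,1), (2,4)}.
So G has 4 subgroups of order 6.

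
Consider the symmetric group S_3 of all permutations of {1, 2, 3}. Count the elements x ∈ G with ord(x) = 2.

The elements of order 2 are: (2 3), (1 2), (1 3).
That's 3.

3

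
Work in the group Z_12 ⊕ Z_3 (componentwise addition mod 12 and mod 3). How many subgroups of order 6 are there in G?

4

|G| = 36 and 6 | 36, so subgroups of order 6 are possible by Lagrange.
The subgroups of order 6 are: {(0,0), (0,1), (0,2), (6,0), (6,1), (6,2)}; {(0,0), (2,0), (4,0), (6,0), (8,0), (10,0)}; {(0,0), (2,2), (4,1), (6,0), (8,2), (10,1)}; {(0,0), (2,1), (4,2), (6,0), (8,1), (10,2)}.
So G has 4 subgroups of order 6.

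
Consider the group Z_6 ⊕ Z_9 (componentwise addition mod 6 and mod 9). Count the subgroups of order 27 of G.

1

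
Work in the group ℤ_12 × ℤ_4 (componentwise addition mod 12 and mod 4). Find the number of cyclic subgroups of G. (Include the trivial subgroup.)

Each element a generates a cyclic subgroup ⟨a⟩; distinct elements may generate the same one (a cyclic group of order d has φ(d) generators).
Cyclic subgroups by order — order 1: 1; order 2: 3; order 3: 1; order 4: 6; order 6: 3; order 12: 6.
Total: 20.

20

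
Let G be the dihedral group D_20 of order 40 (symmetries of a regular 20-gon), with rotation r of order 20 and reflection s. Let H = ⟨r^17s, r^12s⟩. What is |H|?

8

|⟨r^17s⟩| = 2 and |⟨r^12s⟩| = 2, so |H| is a multiple of lcm(2, 2) = 2 and divides |G| = 40.
Closing under the operation: H = {e, r^5, r^10, r^15, r^2s, r^7s, r^12s, r^17s}, so |H| = 8.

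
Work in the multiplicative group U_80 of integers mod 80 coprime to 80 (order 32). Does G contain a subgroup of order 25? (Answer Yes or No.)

No

25 does not divide |G| = 32, so by Lagrange no subgroup of order 25 exists.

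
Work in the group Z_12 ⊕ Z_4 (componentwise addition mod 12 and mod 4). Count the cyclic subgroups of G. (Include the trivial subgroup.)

Each element a generates a cyclic subgroup ⟨a⟩; distinct elements may generate the same one (a cyclic group of order d has φ(d) generators).
Cyclic subgroups by order — order 1: 1; order 2: 3; order 3: 1; order 4: 6; order 6: 3; order 12: 6.
Total: 20.

20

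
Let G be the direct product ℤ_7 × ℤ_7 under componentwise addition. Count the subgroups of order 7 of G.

|G| = 49 and 7 | 49, so subgroups of order 7 are possible by Lagrange.
The subgroups of order 7 are: {(0,0), (0,1), (0,2), (0,3), (0,4), (0,5), (0,6)}; {(0,0), (1,0), (2,0), (3,0), (4,0), (5,0), (6,0)}; {(0,0), (1,1), (2,2), (3,3), (4,4), (5,5), (6,6)}; {(0,0), (1,2), (2,4), (3,6), (4,1), (5,3), (6,5)}; … (8 in all).
So G has 8 subgroups of order 7.

8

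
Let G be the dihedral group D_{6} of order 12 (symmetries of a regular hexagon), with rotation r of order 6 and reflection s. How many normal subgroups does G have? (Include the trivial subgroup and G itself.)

7

G has 16 subgroups. Checking conjugation-invariance by order — order 1: 1/1 normal; order 2: 1/7 normal; order 3: 1/1 normal; order 4: 0/3 normal; order 6: 3/3 normal; order 12: 1/1 normal.
Total normal subgroups: 7.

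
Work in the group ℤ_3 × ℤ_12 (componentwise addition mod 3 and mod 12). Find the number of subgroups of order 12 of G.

4

|G| = 36 and 12 | 36, so subgroups of order 12 are possible by Lagrange.
The subgroups of order 12 are: {(0,0), (0,1), (0,2), (0,3), (0,4), (0,5), (0,6), (0,7), (0,8), (0,9), (0,10), (0,11)}; {(0,0), (0,3), (0,6), (0,9), (1,0), (1,3), (1,6), (1,9), (2,0), (2,3), (2,6), (2,9)}; {(0,0), (0,3), (0,6), (0,9), (1,1), (1,4), (1,7), (1,10), (2,2), (2,5), (2,8), (2,11)}; {(0,0), (0,3), (0,6), (0,9), (1,2), (1,5), (1,8), (1,11), (2,1), (2,4), (2,7), (2,10)}.
So G has 4 subgroups of order 12.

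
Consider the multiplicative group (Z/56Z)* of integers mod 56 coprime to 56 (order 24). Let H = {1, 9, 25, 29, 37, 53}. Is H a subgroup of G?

Yes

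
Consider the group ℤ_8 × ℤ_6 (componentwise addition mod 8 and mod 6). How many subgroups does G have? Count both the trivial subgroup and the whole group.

|G| = 48, so by Lagrange every subgroup order divides 48. Divisors: 1, 2, 3, 4, 6, 8, 12, 16, 24, 48.
Subgroups by order — order 1: 1; order 2: 3; order 3: 1; order 4: 3; order 6: 3; order 8: 3; order 12: 3; order 16: 1; order 24: 3; order 48: 1.
Total: 1 + 3 + 1 + 3 + 3 + 3 + 3 + 1 + 3 + 1 = 22.

22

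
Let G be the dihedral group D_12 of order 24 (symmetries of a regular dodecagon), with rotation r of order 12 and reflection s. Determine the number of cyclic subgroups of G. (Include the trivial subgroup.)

Each element a generates a cyclic subgroup ⟨a⟩; distinct elements may generate the same one (a cyclic group of order d has φ(d) generators).
Cyclic subgroups by order — order 1: 1; order 2: 13; order 3: 1; order 4: 1; order 6: 1; order 12: 1.
Total: 18.

18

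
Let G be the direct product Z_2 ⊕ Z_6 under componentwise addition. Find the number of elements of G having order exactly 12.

0

An element (a,b) has order lcm(ord(a), ord(b)); count pairs with lcm equal to 12.
Enumerating gives 0 such elements.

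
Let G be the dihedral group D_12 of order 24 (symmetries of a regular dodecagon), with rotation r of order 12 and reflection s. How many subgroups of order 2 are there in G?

13

|G| = 24 and 2 | 24, so subgroups of order 2 are possible by Lagrange.
The subgroups of order 2 are: {e, r^10s}; {e, r^11s}; {e, r^2s}; {e, r^3s}; … (13 in all).
So G has 13 subgroups of order 2.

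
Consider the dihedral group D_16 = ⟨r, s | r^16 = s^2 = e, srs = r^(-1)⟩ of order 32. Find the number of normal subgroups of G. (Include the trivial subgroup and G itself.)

G has 36 subgroups. Checking conjugation-invariance by order — order 1: 1/1 normal; order 2: 1/17 normal; order 4: 1/9 normal; order 8: 1/5 normal; order 16: 3/3 normal; order 32: 1/1 normal.
Total normal subgroups: 8.

8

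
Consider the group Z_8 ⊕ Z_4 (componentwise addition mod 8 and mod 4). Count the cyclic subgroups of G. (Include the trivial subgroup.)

Group the elements of G by the cyclic subgroup they generate; each cyclic subgroup of order d accounts for φ(d) elements.
Cyclic subgroups by order — order 1: 1; order 2: 3; order 4: 6; order 8: 4.
Total: 14.

14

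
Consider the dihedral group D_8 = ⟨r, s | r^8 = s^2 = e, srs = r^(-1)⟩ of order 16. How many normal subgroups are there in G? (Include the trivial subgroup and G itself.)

G has 19 subgroups. Checking conjugation-invariance by order — order 1: 1/1 normal; order 2: 1/9 normal; order 4: 1/5 normal; order 8: 3/3 normal; order 16: 1/1 normal.
Total normal subgroups: 7.

7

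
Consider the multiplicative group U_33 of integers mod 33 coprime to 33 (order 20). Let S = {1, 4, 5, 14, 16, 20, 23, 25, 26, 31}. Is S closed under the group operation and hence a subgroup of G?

|S| = 10 divides |G| = 20, consistent with Lagrange.
S contains the identity, every element's inverse is in S, and S is closed under ·: it is a subgroup.
In fact S = ⟨5⟩.

Yes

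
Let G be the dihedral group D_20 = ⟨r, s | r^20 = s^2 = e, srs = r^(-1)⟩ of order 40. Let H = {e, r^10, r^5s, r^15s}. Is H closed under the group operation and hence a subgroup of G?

Yes

|H| = 4 divides |G| = 40, consistent with Lagrange.
H contains the identity, every element's inverse is in H, and H is closed under ·: it is a subgroup.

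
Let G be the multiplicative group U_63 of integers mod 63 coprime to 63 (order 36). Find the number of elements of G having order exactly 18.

0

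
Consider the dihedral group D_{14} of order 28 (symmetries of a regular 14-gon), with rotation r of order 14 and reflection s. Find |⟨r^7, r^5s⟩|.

4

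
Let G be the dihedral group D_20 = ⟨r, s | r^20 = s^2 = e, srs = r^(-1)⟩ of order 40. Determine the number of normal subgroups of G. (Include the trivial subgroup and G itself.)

9

G has 48 subgroups. Checking conjugation-invariance by order — order 1: 1/1 normal; order 2: 1/21 normal; order 4: 1/11 normal; order 5: 1/1 normal; order 8: 0/5 normal; order 10: 1/5 normal; order 20: 3/3 normal; order 40: 1/1 normal.
Total normal subgroups: 9.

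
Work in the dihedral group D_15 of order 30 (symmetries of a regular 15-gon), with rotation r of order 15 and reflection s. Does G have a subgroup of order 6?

Yes

6 | 30. A subgroup of order 6 is {e, r^5, r^10, s, r^5s, r^10s}.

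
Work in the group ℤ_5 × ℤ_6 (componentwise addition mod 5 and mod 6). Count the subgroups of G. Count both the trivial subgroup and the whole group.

|G| = 30, so by Lagrange every subgroup order divides 30. Divisors: 1, 2, 3, 5, 6, 10, 15, 30.
Subgroups by order — order 1: 1; order 2: 1; order 3: 1; order 5: 1; order 6: 1; order 10: 1; order 15: 1; order 30: 1.
Total: 1 + 1 + 1 + 1 + 1 + 1 + 1 + 1 = 8.

8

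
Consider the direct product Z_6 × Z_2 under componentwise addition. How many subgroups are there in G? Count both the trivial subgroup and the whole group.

|G| = 12, so by Lagrange every subgroup order divides 12. Divisors: 1, 2, 3, 4, 6, 12.
Subgroups by order — order 1: 1; order 2: 3; order 3: 1; order 4: 1; order 6: 3; order 12: 1.
Total: 1 + 3 + 1 + 1 + 3 + 1 = 10.

10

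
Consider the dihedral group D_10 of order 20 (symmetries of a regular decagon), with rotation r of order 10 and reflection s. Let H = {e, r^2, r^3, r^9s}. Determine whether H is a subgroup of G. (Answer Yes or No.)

r^2 ∈ H but its inverse r^8 ∉ H, so H is not a subgroup.

No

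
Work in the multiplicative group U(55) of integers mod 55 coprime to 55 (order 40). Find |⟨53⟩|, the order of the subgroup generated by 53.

20

Compute successive powers of 53 mod 55: 53, 4, 47, 16, 23, 9, 37, 36, …; 53^20 ≡ 1 (mod 55).
So |⟨53⟩| = 20.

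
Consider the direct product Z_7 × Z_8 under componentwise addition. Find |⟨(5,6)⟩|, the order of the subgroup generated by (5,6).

28

The order of (5,6) in Z_7 × Z_8 is lcm(ord(5) in Z_7, ord(6) in Z_8).
ord(5) = 7 and ord(6) = 4, so |⟨(5,6)⟩| = lcm(7, 4) = 28.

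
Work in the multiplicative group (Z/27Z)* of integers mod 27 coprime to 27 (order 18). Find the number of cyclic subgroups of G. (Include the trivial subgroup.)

6

A cyclic subgroup of order d is generated by each of its φ(d) elements of order d, so the cyclic subgroups of order d number (#elements of order d)/φ(d).
Cyclic subgroups by order — order 1: 1; order 2: 1; order 3: 1; order 6: 1; order 9: 1; order 18: 1.
Total: 6.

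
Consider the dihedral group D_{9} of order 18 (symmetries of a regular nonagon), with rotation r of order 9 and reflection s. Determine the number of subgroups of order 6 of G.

3

|G| = 18 and 6 | 18, so subgroups of order 6 are possible by Lagrange.
The subgroups of order 6 are: {e, r^3, r^6, r^2s, r^5s, r^8s}; {e, r^3, r^6, s, r^3s, r^6s}; {e, r^3, r^6, rs, r^4s, r^7s}.
So G has 3 subgroups of order 6.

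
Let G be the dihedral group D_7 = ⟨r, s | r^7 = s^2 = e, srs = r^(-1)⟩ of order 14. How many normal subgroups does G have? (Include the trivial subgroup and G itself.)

3

G has 10 subgroups. Checking conjugation-invariance by order — order 1: 1/1 normal; order 2: 0/7 normal; order 7: 1/1 normal; order 14: 1/1 normal.
Total normal subgroups: 3.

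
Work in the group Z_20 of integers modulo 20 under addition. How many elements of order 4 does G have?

In a cyclic group of order 20, the number of elements of order d (for d | 20) is φ(d).
φ(4) = 2.

2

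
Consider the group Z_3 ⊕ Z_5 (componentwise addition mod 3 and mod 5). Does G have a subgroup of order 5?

5 | 15. A subgroup of order 5 is {(0,0), (0,1), (0,2), (0,3), (0,4)}.

Yes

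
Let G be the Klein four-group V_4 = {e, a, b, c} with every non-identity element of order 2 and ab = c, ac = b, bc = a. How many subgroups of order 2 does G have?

|G| = 4 and 2 | 4, so subgroups of order 2 are possible by Lagrange.
The subgroups of order 2 are: {e, a}; {e, b}; {e, c}.
So G has 3 subgroups of order 2.

3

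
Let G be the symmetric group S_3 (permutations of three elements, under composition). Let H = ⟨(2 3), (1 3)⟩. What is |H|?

6

|⟨(2 3)⟩| = 2 and |⟨(1 3)⟩| = 2, so |H| is a multiple of lcm(2, 2) = 2 and divides |G| = 6.
Closing {(2 3), (1 3)} under the group operation gives all of G, so |H| = 6.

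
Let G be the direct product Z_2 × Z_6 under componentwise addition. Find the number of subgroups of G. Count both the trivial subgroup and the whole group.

|G| = 12, so by Lagrange every subgroup order divides 12. Divisors: 1, 2, 3, 4, 6, 12.
Subgroups by order — order 1: 1; order 2: 3; order 3: 1; order 4: 1; order 6: 3; order 12: 1.
Total: 1 + 3 + 1 + 1 + 3 + 1 = 10.

10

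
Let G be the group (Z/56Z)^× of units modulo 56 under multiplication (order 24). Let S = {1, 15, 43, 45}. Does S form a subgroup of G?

45 ∈ S but its inverse 5 ∉ S, so S is not a subgroup.

No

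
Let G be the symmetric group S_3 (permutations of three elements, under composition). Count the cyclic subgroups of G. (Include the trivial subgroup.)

5

Each element a generates a cyclic subgroup ⟨a⟩; distinct elements may generate the same one (a cyclic group of order d has φ(d) generators).
Cyclic subgroups by order — order 1: 1; order 2: 3; order 3: 1.
Total: 5.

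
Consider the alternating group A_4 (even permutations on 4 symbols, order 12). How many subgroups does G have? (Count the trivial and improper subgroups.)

|G| = 12, so by Lagrange every subgroup order divides 12. Divisors: 1, 2, 3, 4, 6, 12.
Subgroups by order — order 1: 1; order 2: 3; order 3: 4; order 4: 1; order 6: 0; order 12: 1.
Total: 1 + 3 + 4 + 1 + 0 + 1 = 10.

10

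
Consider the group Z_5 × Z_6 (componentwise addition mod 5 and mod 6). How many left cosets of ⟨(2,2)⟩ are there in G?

2

|⟨(2,2)⟩| = 15 and |G| = 30.
By Lagrange, [G : H] = |G|/|H| = 30/15 = 2.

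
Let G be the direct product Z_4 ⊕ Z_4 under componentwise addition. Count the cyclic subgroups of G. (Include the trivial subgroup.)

10

A cyclic subgroup of order d is generated by each of its φ(d) elements of order d, so the cyclic subgroups of order d number (#elements of order d)/φ(d).
Cyclic subgroups by order — order 1: 1; order 2: 3; order 4: 6.
Total: 10.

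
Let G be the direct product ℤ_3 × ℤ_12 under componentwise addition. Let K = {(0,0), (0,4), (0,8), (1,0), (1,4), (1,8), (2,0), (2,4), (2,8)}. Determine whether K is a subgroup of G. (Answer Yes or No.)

Yes

|K| = 9 divides |G| = 36, consistent with Lagrange.
K contains the identity, every element's inverse is in K, and K is closed under +: it is a subgroup.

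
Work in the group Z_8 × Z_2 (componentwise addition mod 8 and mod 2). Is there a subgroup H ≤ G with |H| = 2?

Yes

2 | 16. A subgroup of order 2 is {(0,0), (0,1)}.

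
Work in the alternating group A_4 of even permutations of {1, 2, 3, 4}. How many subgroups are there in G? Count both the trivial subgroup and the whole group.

|G| = 12, so by Lagrange every subgroup order divides 12. Divisors: 1, 2, 3, 4, 6, 12.
Subgroups by order — order 1: 1; order 2: 3; order 3: 4; order 4: 1; order 6: 0; order 12: 1.
Total: 1 + 3 + 4 + 1 + 0 + 1 = 10.

10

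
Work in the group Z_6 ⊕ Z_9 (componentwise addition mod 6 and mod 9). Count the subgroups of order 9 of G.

4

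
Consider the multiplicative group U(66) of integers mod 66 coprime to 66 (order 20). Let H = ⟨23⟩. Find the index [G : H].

10

|⟨23⟩| = 2 and |G| = 20.
By Lagrange, [G : H] = |G|/|H| = 20/2 = 10.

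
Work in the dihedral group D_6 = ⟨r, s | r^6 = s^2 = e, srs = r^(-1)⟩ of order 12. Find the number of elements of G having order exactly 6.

The elements of order 6 are: r, r^5.
That's 2.

2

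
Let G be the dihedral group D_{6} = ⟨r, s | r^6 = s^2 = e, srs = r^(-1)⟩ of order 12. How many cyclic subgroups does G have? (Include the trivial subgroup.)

10

A cyclic subgroup of order d is generated by each of its φ(d) elements of order d, so the cyclic subgroups of order d number (#elements of order d)/φ(d).
Cyclic subgroups by order — order 1: 1; order 2: 7; order 3: 1; order 6: 1.
Total: 10.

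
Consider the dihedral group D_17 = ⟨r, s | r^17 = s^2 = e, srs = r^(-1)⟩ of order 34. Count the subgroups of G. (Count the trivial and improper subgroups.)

20

|G| = 34, so by Lagrange every subgroup order divides 34. Divisors: 1, 2, 17, 34.
Subgroups by order — order 1: 1; order 2: 17; order 17: 1; order 34: 1.
Total: 1 + 17 + 1 + 1 = 20.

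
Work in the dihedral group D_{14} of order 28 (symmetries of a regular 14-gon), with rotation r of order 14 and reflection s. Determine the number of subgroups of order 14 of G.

3

|G| = 28 and 14 | 28, so subgroups of order 14 are possible by Lagrange.
The subgroups of order 14 are: {e, r, r^2, r^3, r^4, r^5, r^6, r^7, r^8, r^9, r^10, r^11, r^12, r^13}; {e, r^2, r^4, r^6, r^8, r^10, r^12, s, r^2s, r^4s, r^6s, r^8s, r^10s, r^12s}; {e, r^2, r^4, r^6, r^8, r^10, r^12, rs, r^3s, r^5s, r^7s, r^9s, r^11s, r^13s}.
So G has 3 subgroups of order 14.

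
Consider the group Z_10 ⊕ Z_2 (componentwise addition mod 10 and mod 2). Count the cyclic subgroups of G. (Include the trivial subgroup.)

Group the elements of G by the cyclic subgroup they generate; each cyclic subgroup of order d accounts for φ(d) elements.
Cyclic subgroups by order — order 1: 1; order 2: 3; order 5: 1; order 10: 3.
Total: 8.

8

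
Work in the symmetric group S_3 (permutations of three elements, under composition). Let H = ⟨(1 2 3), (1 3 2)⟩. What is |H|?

3

|⟨(1 2 3)⟩| = 3 and |⟨(1 3 2)⟩| = 3, so |H| is a multiple of lcm(3, 3) = 3 and divides |G| = 6.
Closing under the operation: H = {e, (1 2 3), (1 3 2)}, so |H| = 3.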